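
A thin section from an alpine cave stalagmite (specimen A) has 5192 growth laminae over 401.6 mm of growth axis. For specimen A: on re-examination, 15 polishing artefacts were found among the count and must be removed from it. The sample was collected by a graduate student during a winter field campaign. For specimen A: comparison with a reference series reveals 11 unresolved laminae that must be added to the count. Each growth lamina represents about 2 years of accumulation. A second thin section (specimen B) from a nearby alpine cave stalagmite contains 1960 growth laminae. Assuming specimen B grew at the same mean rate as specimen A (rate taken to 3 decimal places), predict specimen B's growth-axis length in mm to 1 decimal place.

Specimen A: correcting the raw count gives 5192 − 15 + 11 = 5188 true growth laminae.
Specimen A: multiplying by 2 years per growth lamina: 5188 × 2 = 10376 years.
A: 401.6 mm over 10376 years gives 401.6 / 10376 ≈ 0.039 mm per year.
Specimen B: at 2 years per growth lamina, 1960 × 2 = 3920 years. B's length ≈ 0.039 × 3920 = 152.9 mm.

152.9 mm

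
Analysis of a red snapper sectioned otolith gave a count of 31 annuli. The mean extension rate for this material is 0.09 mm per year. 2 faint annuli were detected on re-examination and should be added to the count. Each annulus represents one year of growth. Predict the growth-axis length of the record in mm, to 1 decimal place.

3.0 mm

Adjusted count: 31 + 2 = 33 annuli.
33 years at 0.09 mm/year gives 0.09 × 33 = 3.0 mm.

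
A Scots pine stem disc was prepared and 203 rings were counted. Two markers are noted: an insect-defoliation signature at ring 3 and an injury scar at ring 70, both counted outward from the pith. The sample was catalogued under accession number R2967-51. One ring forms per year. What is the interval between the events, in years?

67 years

70 − 3 = 67 rings lie between the two events.
One ring per year makes the interval 67 years.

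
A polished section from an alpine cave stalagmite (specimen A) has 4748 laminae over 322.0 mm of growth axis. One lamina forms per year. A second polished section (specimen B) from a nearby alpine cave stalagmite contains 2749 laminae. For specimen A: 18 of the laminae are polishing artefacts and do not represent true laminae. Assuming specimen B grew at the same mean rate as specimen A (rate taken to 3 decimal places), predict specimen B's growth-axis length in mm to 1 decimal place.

Specimen A: correcting the raw count gives 4748 − 18 = 4730 true laminae.
A: Mean rate = 322.0 mm / 4730 years ≈ 0.068 mm/yr.
B's length ≈ 0.068 × 2749 = 186.9 mm.

186.9 mm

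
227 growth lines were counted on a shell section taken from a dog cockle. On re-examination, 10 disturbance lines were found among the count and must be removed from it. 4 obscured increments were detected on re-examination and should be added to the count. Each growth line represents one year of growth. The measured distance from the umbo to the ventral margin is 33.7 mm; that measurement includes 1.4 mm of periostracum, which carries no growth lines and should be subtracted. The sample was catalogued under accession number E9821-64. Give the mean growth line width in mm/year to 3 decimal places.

0.146 mm/year

After corrections the count is 227 − 10 + 4 = 221 growth lines.
Removing the 1.4 mm offcut leaves 33.7 − 1.4 = 32.3 mm.
32.3 mm over 221 years gives 32.3 / 221 ≈ 0.146 mm/year.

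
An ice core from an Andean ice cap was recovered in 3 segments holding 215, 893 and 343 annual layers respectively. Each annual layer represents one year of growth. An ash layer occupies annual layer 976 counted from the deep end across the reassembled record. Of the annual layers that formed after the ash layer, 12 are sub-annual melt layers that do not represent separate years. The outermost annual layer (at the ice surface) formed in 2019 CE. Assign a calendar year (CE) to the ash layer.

1556 CE

Total annual layers = 215 + 893 + 343 = 1451.
Between annual layer 976 and the ice surface there are 1451 − 976 = 475 annual layers.
475 − 12 false = 463 true annual layers after the ash layer.
2019 − 463 = 1556 CE.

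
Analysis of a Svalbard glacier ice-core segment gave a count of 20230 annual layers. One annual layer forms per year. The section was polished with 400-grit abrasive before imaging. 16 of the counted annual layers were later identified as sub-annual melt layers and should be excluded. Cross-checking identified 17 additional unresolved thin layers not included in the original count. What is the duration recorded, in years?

20231 years

True annual layer count = 20230 − 16 + 17 = 20231.
With a one-to-one annual layer periodicity this is 20231 years.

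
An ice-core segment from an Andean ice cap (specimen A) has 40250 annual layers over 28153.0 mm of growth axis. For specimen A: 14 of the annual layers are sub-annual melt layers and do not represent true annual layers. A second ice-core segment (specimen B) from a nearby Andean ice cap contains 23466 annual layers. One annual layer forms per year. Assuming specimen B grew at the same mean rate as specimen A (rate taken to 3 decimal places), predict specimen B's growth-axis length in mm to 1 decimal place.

16426.2 mm

Specimen A: after corrections the count is 40250 − 14 = 40236 annual layers.
A: Extension rate ≈ 28153.0 / 40236 = 0.700 mm per year.
B's length ≈ 0.700 × 23466 = 16426.2 mm.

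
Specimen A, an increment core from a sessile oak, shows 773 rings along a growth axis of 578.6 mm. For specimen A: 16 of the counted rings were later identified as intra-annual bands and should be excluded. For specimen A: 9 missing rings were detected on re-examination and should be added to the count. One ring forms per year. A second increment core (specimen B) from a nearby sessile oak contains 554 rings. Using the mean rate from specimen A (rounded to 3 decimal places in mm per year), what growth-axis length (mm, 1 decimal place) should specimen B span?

Specimen A: after corrections the count is 773 − 16 + 9 = 766 rings.
A: 578.6 mm over 766 years gives 578.6 / 766 ≈ 0.755 mm/year.
B's length ≈ 0.755 × 554 = 418.3 mm.

418.3 mm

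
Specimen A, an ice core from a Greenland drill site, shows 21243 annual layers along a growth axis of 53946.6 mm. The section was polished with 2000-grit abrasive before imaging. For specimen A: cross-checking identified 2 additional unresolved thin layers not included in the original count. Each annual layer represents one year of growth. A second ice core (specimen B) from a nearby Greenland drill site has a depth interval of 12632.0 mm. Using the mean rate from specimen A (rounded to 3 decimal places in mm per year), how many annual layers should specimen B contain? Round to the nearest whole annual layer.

Specimen A: after corrections the count is 21243 + 2 = 21245 annual layers.
A: 53946.6 mm over 21245 years gives 53946.6 / 21245 ≈ 2.539 mm per year.
B spans 12632.0 / 2.539 = 4975.19 years ≈ 4975 annual layers.

4975 annual layers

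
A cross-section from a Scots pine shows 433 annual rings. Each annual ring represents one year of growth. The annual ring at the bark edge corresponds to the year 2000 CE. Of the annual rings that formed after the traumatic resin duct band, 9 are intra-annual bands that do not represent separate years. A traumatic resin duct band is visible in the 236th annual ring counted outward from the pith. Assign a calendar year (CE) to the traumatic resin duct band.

433 − 236 = 197 annual rings lie beyond the traumatic resin duct band toward the bark edge.
197 − 9 false = 188 true annual rings after the traumatic resin duct band.
Counting back 188 years from 2000 CE places the traumatic resin duct band in 2000 − 188 = 1812 CE.

1812 CE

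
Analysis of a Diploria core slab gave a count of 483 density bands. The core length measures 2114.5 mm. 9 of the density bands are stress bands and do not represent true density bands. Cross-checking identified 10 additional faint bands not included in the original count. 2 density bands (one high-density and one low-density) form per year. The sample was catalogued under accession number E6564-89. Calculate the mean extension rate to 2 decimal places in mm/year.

Correcting the raw count gives 483 − 9 + 10 = 484 true density bands.
Dividing by 2 density bands per year: 484 / 2 = 242 years.
2114.5 mm over 242 years gives 2114.5 / 242 ≈ 8.74 mm/year.

8.74 mm/year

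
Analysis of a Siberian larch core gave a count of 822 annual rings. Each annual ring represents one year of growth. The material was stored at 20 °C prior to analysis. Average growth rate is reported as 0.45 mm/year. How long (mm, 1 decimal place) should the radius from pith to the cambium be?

822 years of growth are recorded.
Predicted length = 0.45 mm/year × 822 years = 369.9 mm.

369.9 mm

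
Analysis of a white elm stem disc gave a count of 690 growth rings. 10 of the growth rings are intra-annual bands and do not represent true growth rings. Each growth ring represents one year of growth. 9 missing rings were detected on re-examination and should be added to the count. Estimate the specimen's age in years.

Adjusted count: 690 − 10 + 9 = 689 growth rings.
One growth ring per year makes the duration 689 years.

689 years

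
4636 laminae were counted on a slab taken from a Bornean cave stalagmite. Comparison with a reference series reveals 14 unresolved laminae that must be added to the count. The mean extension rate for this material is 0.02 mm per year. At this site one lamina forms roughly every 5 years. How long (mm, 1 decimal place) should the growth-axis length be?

Adjusted count: 4636 + 14 = 4650 laminae.
4650 laminae at 5 years each span 4650 × 5 = 23250 years.
Predicted length = 0.02 mm/year × 23250 years = 465.0 mm.

465.0 mm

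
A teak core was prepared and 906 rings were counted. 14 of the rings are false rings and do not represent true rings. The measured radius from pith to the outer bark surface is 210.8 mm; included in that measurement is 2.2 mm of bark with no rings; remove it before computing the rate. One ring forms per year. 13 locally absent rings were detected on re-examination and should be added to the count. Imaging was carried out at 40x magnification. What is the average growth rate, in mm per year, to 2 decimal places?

0.23 mm per year

Adjusted count: 906 − 14 + 13 = 905 rings.
The growth record spans 210.8 − 2.2 = 208.6 mm.
Extension rate ≈ 208.6 / 905 = 0.23 mm per year.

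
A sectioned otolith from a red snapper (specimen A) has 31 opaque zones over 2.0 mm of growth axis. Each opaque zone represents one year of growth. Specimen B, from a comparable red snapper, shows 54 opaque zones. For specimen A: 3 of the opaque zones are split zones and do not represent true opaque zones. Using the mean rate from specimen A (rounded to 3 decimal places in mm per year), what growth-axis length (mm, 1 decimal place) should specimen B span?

3.8 mm

Specimen A: correcting the raw count gives 31 − 3 = 28 true opaque zones.
A: Mean rate = 2.0 mm / 28 years ≈ 0.071 mm per year.
For B, 0.071 mm/year × 54 years = 3.8 mm.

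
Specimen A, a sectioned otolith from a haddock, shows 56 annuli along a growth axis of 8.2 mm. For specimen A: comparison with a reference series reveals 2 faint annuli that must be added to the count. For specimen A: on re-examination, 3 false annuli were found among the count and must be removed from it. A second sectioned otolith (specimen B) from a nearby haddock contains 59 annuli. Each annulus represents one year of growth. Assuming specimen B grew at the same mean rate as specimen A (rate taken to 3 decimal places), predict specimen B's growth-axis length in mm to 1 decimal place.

Specimen A: correcting the raw count gives 56 − 3 + 2 = 55 true annuli.
A: Extension rate ≈ 8.2 / 55 = 0.149 mm per year.
Length of B = 0.149 × 59 = 8.8 mm.

8.8 mm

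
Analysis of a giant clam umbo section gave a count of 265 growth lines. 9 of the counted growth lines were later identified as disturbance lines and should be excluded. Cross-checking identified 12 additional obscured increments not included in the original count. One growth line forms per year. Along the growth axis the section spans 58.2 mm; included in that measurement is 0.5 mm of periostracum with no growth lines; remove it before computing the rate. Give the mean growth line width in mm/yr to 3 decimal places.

Adjusted count: 265 − 9 + 12 = 268 growth lines.
The growth record spans 58.2 − 0.5 = 57.7 mm.
Extension rate ≈ 57.7 / 268 = 0.215 mm/yr.

0.215 mm/yr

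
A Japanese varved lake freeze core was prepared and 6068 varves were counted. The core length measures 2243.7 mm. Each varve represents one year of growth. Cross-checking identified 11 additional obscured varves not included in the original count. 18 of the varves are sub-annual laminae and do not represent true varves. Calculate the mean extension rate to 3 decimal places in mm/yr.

0.370 mm/yr

Correcting the raw count gives 6068 − 18 + 11 = 6061 true varves.
Extension rate ≈ 2243.7 / 6061 = 0.370 mm/yr.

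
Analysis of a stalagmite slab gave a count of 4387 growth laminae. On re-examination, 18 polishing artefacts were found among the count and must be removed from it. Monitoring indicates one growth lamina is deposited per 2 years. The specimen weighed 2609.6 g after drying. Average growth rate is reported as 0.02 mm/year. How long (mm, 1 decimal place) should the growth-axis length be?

174.8 mm

Adjusted count: 4387 − 18 = 4369 growth laminae.
Multiplying by 2 years per growth lamina: 4369 × 2 = 8738 years.
8738 years at 0.02 mm/year gives 0.02 × 8738 = 174.8 mm.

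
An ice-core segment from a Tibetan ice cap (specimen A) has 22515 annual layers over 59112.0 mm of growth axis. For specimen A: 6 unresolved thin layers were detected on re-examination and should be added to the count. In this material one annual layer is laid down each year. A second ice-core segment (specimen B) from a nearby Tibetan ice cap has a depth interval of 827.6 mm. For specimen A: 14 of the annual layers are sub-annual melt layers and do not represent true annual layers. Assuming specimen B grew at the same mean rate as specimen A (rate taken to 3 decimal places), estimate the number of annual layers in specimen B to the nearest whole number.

Specimen A: true annual layer count = 22515 − 14 + 6 = 22507.
A: Extension rate ≈ 59112.0 / 22507 = 2.626 mm/year.
B spans 827.6 / 2.626 = 315.16 years ≈ 315 annual layers.

315 annual layers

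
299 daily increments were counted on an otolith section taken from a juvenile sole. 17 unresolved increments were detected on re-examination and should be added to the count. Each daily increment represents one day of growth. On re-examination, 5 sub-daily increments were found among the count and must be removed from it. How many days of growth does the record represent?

311 days

Adjusted count: 299 − 5 + 17 = 311 daily increments.
At one daily increment per day, that is 311 days.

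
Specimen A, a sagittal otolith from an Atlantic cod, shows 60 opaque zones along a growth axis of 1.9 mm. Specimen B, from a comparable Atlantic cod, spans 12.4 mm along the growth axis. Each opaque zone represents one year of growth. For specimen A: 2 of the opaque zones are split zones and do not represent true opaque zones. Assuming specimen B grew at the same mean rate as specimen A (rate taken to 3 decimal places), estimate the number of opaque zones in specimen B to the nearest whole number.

376 opaque zones

Specimen A: adjusted count: 60 − 2 = 58 opaque zones.
A: Mean rate = 1.9 mm / 58 years ≈ 0.033 mm/yr.
Specimen B: 12.4 mm / 0.033 mm per year = 375.76 years ≈ 376 opaque zones.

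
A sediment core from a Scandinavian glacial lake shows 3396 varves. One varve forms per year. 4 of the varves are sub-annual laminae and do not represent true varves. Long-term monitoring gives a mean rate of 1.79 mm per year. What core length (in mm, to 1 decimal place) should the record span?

6071.7 mm

After corrections the count is 3396 − 4 = 3392 varves.
Length ≈ 1.79 × 3392 = 6071.7 mm.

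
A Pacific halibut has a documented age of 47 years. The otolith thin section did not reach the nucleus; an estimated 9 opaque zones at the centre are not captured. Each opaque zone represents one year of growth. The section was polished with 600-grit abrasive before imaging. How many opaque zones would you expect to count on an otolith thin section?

One opaque zone per year gives 47 opaque zones over 47 years.
47 − 9 missed = 38 opaque zones expected in the prepared section.

38 opaque zones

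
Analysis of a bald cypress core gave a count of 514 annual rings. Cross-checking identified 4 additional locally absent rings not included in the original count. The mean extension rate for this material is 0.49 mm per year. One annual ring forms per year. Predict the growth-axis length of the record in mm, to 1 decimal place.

Adjusted count: 514 + 4 = 518 annual rings.
Predicted length = 0.49 mm/year × 518 years = 253.8 mm.

253.8 mm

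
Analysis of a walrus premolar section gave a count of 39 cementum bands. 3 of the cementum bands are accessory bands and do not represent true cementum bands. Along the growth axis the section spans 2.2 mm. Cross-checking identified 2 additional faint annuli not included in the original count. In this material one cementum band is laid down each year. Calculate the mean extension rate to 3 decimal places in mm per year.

True cementum band count = 39 − 3 + 2 = 38.
Mean rate = 2.2 mm / 38 years ≈ 0.058 mm per year.

0.058 mm per year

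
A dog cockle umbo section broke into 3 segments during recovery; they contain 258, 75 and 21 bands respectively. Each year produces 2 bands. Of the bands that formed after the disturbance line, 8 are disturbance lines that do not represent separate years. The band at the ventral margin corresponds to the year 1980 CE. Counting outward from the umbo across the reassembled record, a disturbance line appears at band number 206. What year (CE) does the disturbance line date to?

Total bands = 258 + 75 + 21 = 354.
The disturbance line sits at band 206 from the umbo, so 354 − 206 = 148 bands formed after it.
Excluding 8 false bands: 148 − 8 = 140.
With 2 bands per year, 140 / 2 = 70 years.
The band at the ventral margin is 1980 CE, so the disturbance line dates to 1980 − 70 = 1910 CE.

1910 CE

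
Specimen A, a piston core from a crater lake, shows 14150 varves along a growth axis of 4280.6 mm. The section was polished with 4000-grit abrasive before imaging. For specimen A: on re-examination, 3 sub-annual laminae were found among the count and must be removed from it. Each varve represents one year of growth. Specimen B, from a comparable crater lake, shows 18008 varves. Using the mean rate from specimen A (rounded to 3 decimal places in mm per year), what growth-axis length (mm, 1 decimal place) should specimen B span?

Specimen A: after corrections the count is 14150 − 3 = 14147 varves.
A: Mean rate = 4280.6 mm / 14147 years ≈ 0.303 mm/year.
Length of B = 0.303 × 18008 = 5456.4 mm.

5456.4 mm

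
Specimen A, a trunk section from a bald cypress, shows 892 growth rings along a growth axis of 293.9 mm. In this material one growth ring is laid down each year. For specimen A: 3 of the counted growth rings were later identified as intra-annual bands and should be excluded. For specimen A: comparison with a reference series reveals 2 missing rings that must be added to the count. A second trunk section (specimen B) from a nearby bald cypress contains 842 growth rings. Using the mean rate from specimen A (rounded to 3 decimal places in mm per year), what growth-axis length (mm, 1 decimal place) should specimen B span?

Specimen A: adjusted count: 892 − 3 + 2 = 891 growth rings.
A: Extension rate ≈ 293.9 / 891 = 0.330 mm per year.
For B, 0.330 mm/year × 842 years = 277.9 mm.

277.9 mm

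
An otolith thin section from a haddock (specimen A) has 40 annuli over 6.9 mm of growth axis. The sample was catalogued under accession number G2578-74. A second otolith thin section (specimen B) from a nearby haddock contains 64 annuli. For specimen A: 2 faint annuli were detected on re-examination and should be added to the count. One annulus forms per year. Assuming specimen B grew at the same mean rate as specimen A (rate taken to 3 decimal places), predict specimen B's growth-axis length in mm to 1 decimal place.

Specimen A: after corrections the count is 40 + 2 = 42 annuli.
A: Mean rate = 6.9 mm / 42 years ≈ 0.164 mm/year.
Length of B = 0.164 × 64 = 10.5 mm.

10.5 mm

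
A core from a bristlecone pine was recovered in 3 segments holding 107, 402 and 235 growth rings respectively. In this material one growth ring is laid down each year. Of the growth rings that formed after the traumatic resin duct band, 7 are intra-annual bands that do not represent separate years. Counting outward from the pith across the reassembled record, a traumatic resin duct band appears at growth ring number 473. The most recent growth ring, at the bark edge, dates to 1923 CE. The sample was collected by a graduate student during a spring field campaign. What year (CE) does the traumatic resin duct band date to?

Total growth rings = 107 + 402 + 235 = 744.
744 − 473 = 271 growth rings lie beyond the traumatic resin duct band toward the bark edge.
271 − 7 false = 264 true growth rings after the traumatic resin duct band.
The growth ring at the bark edge is 1923 CE, so the traumatic resin duct band dates to 1923 − 264 = 1659 CE.

1659 CE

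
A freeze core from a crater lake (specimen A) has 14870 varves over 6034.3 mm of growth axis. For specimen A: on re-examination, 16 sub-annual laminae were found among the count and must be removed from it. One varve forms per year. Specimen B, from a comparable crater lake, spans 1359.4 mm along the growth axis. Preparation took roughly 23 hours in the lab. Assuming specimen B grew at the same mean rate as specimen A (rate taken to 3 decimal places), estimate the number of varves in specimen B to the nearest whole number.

Specimen A: adjusted count: 14870 − 16 = 14854 varves.
A: Mean rate = 6034.3 mm / 14854 years ≈ 0.406 mm per year.
For B, 1359.4 / 0.406 = 3348.28 years ≈ 3348 varves.

3348 varves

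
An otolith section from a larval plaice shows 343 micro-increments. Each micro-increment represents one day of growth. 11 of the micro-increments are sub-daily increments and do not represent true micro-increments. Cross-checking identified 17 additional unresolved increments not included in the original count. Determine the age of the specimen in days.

After corrections the count is 343 − 11 + 17 = 349 micro-increments.
At one micro-increment per day, that is 349 days.

349 d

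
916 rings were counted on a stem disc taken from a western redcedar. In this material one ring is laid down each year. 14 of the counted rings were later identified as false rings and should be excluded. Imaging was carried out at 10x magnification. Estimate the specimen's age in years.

902 years

After corrections the count is 916 − 14 = 902 rings.
One ring per year makes the duration 902 years.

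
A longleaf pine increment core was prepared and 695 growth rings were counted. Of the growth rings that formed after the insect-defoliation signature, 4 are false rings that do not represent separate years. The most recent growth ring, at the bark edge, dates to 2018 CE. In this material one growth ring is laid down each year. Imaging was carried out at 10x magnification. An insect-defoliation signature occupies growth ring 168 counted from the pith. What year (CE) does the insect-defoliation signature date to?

695 − 168 = 527 growth rings lie beyond the insect-defoliation signature toward the bark edge.
527 − 4 false = 523 true growth rings after the insect-defoliation signature.
Counting back 523 years from 2018 CE places the insect-defoliation signature in 2018 − 523 = 1495 CE.

1495 CE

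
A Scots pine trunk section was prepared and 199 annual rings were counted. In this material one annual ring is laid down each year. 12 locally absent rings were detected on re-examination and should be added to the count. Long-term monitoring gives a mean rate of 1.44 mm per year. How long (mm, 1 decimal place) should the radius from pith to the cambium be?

After corrections the count is 199 + 12 = 211 annual rings.
Predicted length = 1.44 mm/year × 211 years = 303.8 mm.

303.8 mm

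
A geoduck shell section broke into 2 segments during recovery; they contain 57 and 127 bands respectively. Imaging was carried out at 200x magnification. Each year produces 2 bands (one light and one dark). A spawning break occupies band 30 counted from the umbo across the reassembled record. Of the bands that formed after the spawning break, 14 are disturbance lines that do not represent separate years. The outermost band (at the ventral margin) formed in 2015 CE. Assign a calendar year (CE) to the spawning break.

1945 CE

Total bands = 57 + 127 = 184.
The spawning break sits at band 30 from the umbo, so 184 − 30 = 154 bands formed after it.
Excluding 14 false bands: 154 − 14 = 140.
With 2 bands per year, 140 / 2 = 70 years.
2015 − 70 = 1945 CE.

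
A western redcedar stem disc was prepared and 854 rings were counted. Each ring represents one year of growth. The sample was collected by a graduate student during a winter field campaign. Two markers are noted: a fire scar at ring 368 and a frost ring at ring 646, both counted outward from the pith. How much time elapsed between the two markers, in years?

278 years

The two markers are separated by 646 − 368 = 278 rings.
That is 278 years at one ring per year.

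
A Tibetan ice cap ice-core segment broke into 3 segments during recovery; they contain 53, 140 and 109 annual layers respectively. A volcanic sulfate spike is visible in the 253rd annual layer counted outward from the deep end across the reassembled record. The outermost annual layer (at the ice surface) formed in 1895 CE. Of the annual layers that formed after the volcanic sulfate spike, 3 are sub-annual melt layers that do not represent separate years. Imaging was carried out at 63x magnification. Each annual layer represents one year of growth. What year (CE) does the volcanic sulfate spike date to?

1849 CE

Total annual layers = 53 + 140 + 109 = 302.
302 − 253 = 49 annual layers lie beyond the volcanic sulfate spike toward the ice surface.
Excluding 3 false annual layers: 49 − 3 = 46.
1895 − 46 = 1849 CE.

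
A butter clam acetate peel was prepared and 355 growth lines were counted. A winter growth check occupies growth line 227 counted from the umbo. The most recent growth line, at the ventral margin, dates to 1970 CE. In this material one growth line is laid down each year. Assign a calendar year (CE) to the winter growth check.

The winter growth check sits at growth line 227 from the umbo, so 355 − 227 = 128 growth lines formed after it.
The growth line at the ventral margin is 1970 CE, so the winter growth check dates to 1970 − 128 = 1842 CE.

1842 CE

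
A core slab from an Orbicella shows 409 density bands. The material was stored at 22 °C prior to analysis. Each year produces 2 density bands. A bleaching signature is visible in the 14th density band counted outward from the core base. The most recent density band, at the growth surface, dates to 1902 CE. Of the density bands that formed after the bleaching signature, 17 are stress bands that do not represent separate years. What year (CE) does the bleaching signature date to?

1713 CE

Between density band 14 and the growth surface there are 409 − 14 = 395 density bands.
395 − 17 false = 378 true density bands after the bleaching signature.
With 2 density bands per year, 378 / 2 = 189 years.
Counting back 189 years from 1902 CE places the bleaching signature in 1902 − 189 = 1713 CE.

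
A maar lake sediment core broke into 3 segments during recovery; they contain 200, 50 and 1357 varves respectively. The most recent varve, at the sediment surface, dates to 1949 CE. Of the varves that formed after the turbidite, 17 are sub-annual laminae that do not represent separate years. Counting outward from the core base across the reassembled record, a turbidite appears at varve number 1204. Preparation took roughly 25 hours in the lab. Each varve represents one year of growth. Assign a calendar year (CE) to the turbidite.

1563 CE

Total varves = 200 + 50 + 1357 = 1607.
The turbidite sits at varve 1204 from the core base, so 1607 − 1204 = 403 varves formed after it.
Removing the 17 false varves leaves 403 − 17 = 386 true varves beyond the turbidite.
1949 − 386 = 1563 CE.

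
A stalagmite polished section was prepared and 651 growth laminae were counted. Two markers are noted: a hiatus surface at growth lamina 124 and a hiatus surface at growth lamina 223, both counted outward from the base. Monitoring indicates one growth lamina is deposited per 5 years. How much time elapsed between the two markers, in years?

495 yr

223 − 124 = 99 growth laminae lie between the two events.
99 growth laminae at 5 years each span 99 × 5 = 495 years.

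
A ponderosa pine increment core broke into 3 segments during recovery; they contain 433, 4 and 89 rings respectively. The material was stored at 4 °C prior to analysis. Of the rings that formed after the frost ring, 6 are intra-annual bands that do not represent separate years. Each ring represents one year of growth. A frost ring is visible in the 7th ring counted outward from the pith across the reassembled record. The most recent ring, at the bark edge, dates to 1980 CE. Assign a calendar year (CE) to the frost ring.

Total rings = 433 + 4 + 89 = 526.
The frost ring sits at ring 7 from the pith, so 526 − 7 = 519 rings formed after it.
Excluding 6 false rings: 519 − 6 = 513.
Counting back 513 years from 1980 CE places the frost ring in 1980 − 513 = 1467 CE.

1467 CE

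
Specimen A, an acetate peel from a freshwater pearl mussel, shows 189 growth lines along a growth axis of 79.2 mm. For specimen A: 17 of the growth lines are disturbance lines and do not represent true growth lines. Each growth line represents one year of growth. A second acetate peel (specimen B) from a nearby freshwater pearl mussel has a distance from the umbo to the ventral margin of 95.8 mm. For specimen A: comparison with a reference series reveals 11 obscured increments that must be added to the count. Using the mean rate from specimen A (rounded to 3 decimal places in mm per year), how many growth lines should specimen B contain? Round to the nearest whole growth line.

Specimen A: correcting the raw count gives 189 − 17 + 11 = 183 true growth lines.
A: 79.2 mm over 183 years gives 79.2 / 183 ≈ 0.433 mm/yr.
For B, 95.8 / 0.433 = 221.25 years ≈ 221 growth lines.

221 growth lines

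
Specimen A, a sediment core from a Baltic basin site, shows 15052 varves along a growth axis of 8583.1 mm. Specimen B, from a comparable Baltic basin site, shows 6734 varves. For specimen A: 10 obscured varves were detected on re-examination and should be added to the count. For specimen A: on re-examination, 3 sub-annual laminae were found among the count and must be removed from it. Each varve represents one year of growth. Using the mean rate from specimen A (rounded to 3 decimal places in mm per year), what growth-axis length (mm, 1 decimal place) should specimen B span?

3838.4 mm

Specimen A: adjusted count: 15052 − 3 + 10 = 15059 varves.
A: 8583.1 mm over 15059 years gives 8583.1 / 15059 ≈ 0.570 mm per year.
B's length ≈ 0.570 × 6734 = 3838.4 mm.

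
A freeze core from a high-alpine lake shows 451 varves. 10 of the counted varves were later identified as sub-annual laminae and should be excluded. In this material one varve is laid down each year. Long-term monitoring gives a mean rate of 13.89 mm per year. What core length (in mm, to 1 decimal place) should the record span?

After corrections the count is 451 − 10 = 441 varves.
Predicted length = 13.89 mm/year × 441 years = 6125.5 mm.

6125.5 mm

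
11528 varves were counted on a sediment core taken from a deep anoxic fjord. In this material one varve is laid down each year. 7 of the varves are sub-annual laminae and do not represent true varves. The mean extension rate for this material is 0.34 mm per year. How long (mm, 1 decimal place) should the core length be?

True varve count = 11528 − 7 = 11521.
Predicted length = 0.34 mm/year × 11521 years = 3917.1 mm.

3917.1 mm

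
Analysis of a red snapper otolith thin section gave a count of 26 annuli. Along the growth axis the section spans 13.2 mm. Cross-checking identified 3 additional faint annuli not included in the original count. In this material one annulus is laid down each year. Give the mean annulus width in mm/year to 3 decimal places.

After corrections the count is 26 + 3 = 29 annuli.
Extension rate ≈ 13.2 / 29 = 0.455 mm/year.

0.455 mm/year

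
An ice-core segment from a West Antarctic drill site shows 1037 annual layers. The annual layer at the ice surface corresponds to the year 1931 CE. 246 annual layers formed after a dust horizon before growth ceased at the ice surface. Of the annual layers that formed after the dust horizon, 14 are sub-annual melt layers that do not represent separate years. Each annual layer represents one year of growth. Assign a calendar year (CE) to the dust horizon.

There are 246 annual layers younger than the dust horizon.
246 − 14 false = 232 true annual layers after the dust horizon.
The annual layer at the ice surface is 1931 CE, so the dust horizon dates to 1931 − 232 = 1699 CE.

1699 CE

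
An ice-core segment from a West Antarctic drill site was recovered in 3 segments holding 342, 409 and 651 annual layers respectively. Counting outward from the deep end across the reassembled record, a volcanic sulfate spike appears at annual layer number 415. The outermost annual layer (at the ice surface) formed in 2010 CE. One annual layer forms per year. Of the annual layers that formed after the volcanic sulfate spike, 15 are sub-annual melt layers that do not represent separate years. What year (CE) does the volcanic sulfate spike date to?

1038 CE

Total annual layers = 342 + 409 + 651 = 1402.
Between annual layer 415 and the ice surface there are 1402 − 415 = 987 annual layers.
Removing the 15 false annual layers leaves 987 − 15 = 972 true annual layers beyond the volcanic sulfate spike.
The annual layer at the ice surface is 2010 CE, so the volcanic sulfate spike dates to 2010 − 972 = 1038 CE.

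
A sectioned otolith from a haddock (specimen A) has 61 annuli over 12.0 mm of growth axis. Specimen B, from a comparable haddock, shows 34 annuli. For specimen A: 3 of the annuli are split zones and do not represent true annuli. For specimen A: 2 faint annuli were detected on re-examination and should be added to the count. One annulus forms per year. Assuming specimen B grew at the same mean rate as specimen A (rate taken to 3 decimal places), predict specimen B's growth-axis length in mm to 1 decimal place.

6.8 mm

Specimen A: after corrections the count is 61 − 3 + 2 = 60 annuli.
A: Mean rate = 12.0 mm / 60 years ≈ 0.200 mm/yr.
For B, 0.200 mm/year × 34 years = 6.8 mm.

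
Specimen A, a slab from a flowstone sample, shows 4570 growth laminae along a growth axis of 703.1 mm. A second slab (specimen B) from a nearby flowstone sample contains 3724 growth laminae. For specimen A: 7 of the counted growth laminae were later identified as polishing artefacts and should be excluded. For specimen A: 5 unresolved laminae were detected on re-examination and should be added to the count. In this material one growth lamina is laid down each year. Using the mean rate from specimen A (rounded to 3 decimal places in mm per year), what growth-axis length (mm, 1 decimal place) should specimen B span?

Specimen A: correcting the raw count gives 4570 − 7 + 5 = 4568 true growth laminae.
A: Mean rate = 703.1 mm / 4568 years ≈ 0.154 mm/year.
Length of B = 0.154 × 3724 = 573.5 mm.

573.5 mm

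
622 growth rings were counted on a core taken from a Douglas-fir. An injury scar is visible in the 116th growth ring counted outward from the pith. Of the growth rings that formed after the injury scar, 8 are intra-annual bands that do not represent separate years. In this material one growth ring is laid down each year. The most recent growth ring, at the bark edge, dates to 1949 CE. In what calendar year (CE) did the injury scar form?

1451 CE

622 − 116 = 506 growth rings lie beyond the injury scar toward the bark edge.
506 − 8 false = 498 true growth rings after the injury scar.
1949 − 498 = 1451 CE.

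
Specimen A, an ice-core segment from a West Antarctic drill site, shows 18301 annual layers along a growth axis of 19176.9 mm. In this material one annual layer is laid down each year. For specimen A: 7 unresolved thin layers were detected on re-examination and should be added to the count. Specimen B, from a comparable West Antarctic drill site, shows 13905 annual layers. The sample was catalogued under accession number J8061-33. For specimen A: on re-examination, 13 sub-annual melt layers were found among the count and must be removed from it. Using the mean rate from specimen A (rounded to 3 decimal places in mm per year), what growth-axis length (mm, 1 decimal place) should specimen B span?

Specimen A: adjusted count: 18301 − 13 + 7 = 18295 annual layers.
A: Mean rate = 19176.9 mm / 18295 years ≈ 1.048 mm/year.
Length of B = 1.048 × 13905 = 14572.4 mm.

14572.4 mm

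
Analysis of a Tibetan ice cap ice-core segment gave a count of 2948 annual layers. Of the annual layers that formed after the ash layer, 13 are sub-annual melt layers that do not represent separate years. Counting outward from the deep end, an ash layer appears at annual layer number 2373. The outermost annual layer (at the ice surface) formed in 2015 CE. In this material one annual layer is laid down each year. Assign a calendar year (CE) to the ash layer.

1453 CE

Between annual layer 2373 and the ice surface there are 2948 − 2373 = 575 annual layers.
Excluding 13 false annual layers: 575 − 13 = 562.
2015 − 562 = 1453 CE.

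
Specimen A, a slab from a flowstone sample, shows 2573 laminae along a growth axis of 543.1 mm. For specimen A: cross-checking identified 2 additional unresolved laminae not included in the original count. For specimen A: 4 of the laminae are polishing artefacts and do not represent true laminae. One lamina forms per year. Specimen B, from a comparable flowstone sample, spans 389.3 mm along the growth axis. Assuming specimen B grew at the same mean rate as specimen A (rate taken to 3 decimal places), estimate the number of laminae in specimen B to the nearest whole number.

Specimen A: true lamina count = 2573 − 4 + 2 = 2571.
A: Mean rate = 543.1 mm / 2571 years ≈ 0.211 mm/yr.
B spans 389.3 / 0.211 = 1845.02 years ≈ 1845 laminae.

1845 laminae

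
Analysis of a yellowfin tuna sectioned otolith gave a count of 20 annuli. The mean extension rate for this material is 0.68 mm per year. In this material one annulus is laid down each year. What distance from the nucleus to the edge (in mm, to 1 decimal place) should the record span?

13.6 mm

The record spans 20 years at 0.68 mm per year.
20 years at 0.68 mm/year gives 0.68 × 20 = 13.6 mm.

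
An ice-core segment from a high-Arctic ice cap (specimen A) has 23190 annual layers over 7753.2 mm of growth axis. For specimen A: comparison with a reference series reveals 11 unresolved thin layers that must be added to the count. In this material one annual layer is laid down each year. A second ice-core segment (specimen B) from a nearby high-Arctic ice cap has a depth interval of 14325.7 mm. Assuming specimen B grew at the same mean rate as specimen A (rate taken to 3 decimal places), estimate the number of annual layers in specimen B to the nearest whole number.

Specimen A: adjusted count: 23190 + 11 = 23201 annual layers.
A: 7753.2 mm over 23201 years gives 7753.2 / 23201 ≈ 0.334 mm/year.
Specimen B: 14325.7 mm / 0.334 mm per year = 42891.32 years ≈ 42891 annual layers.

42891 annual layers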